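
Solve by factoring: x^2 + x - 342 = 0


We need two numbers that multiply to -342 and add to 1.
Those numbers are -18 and 19 (since (-18) * 19 = -342 and (-18) + 19 = 1).
So x^2 + x - 342 = (x - 18)(x + 19) = 0
Setting each factor to zero: x = 18 or x = -19

x = -19, x = 18


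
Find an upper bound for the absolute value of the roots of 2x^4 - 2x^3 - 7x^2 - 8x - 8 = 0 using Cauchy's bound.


Cauchy's bound: all roots r satisfy |r| <= 1 + max(|a_i/a_n|) for i = 0,...,n-1
where a_n is the leading coefficient.

Coefficients: [2, -2, -7, -8, -8]
Leading coefficient a_n = 2
Ratios |a_i/a_n|: 1, 7/2, 4, 4
Maximum ratio: 4
Cauchy's bound: |r| <= 1 + 4 = 5

Upper bound = 5


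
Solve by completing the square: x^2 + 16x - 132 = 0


Start: x^2 + 16x - 132 = 0
Move constant: x^2 + 16x = 132
Half of 16 is 8, squared is 64
Add 64 to both sides: x^2 + 16x + 64 = 196
(x + 8)^2 = 196
x + 8 = ±14
x = -8 + 14 = 6 or x = -8 - 14 = -22

x = -22, x = 6


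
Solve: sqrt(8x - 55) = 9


Square both sides: 8x - 55 = 9^2 = 81
8x = 81 + 55 = 136
x = 17
Check: sqrt(8*17 - 55) = sqrt(81) = 9 ✓

x = 17


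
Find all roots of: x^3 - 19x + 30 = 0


Let p(x) = x^3 - 19x + 30. By the rational root theorem (leading coefficient 1), any rational root is an integer divisor of 30: try ±1, ±2, ... in turn.
Test x = 1: value = 12 ≠ 0.
Test x = -1: value = 48 ≠ 0.
Test x = 2: value = 0 ✓, so (x - 2) is a factor.
Synthetic division by (x - 2): bring down 1; 1(2) + 0 = 2; 2(2) - 19 = -15; (-15)(2) + 30 = 0 → quotient x^2 + 2x - 15, remainder 0.
Solve the quadratic x^2 + 2x - 15 = 0: discriminant = 2^2 - 4(1)(-15) = 4 + 60 = 64.
sqrt(64) = 8, so x = (-2 ± 8)/2: x = 3 or x = -5.
Collecting all roots found:

x = -5, x = 2, x = 3


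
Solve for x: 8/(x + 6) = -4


Multiply both sides by (x + 6): 8 = -4(x + 6)
Distribute: 8 = -4x - 24
-4x = 8 + 24 = 32
x = -8

x = -8


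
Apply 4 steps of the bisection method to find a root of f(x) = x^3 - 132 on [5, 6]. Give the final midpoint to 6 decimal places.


f(x) = x^3 - 132
f(5) = -7 < 0
f(6) = 84 > 0

Step 1: midpoint = (5.000000 + 6.000000)/2 = 5.500000
  f(5.500000) = 34.375000
  f(mid) > 0, so root is in [5.000000, 5.500000]

Step 2: midpoint = (5.000000 + 5.500000)/2 = 5.250000
  f(5.250000) = 12.703125
  f(mid) > 0, so root is in [5.000000, 5.250000]

Step 3: midpoint = (5.000000 + 5.250000)/2 = 5.125000
  f(5.125000) = 2.611328
  f(mid) > 0, so root is in [5.000000, 5.125000]

Step 4: midpoint = (5.000000 + 5.125000)/2 = 5.062500
  f(5.062500) = -2.253662
  f(mid) < 0, so root is in [5.062500, 5.125000]

midpoint = 5.062500


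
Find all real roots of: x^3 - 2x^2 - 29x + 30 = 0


Let p(x) = x^3 - 2x^2 - 29x + 30. By the rational root theorem (leading coefficient 1), any rational root is an integer divisor of 30: try ±1, ±2, ... in turn.
Test x = 1: value = 0 ✓, so (x - 1) is a factor.
Synthetic division by (x - 1): bring down 1; 1(1) - 2 = -1; (-1)(1) - 29 = -30; (-30)(1) + 30 = 0 → quotient x^2 - x - 30, remainder 0.
Solve the quadratic x^2 - x - 30 = 0: discriminant = (-1)^2 - 4(1)(-30) = 1 + 120 = 121.
sqrt(121) = 11, so x = (1 ± 11)/2: x = 6 or x = -5.

x = -5, x = 1, x = 6


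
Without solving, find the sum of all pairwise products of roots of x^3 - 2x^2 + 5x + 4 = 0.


By Vieta's formulas for x^3 + bx^2 + cx + d = 0:
  r1 + r2 + r3 = -b/a = 2
  r1*r2 + r1*r3 + r2*r3 = c/a = 5
  r1*r2*r3 = -d/a = -4


Sum of pairwise products = 5


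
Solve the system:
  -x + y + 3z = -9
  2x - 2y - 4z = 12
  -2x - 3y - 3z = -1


Using Cramer's rule. Expand each determinant along the first row.
D  = (-1)*[(-2)*(-3) - (-4)*(-3)] - 1*[2*(-3) - (-4)*(-2)] + 3*[2*(-3) - (-2)*(-2)]
  = (-1)*(-6) - 1*(-14) + 3*(-10) = -10
Dx = (-9)*[(-2)*(-3) - (-4)*(-3)] - 1*[12*(-3) - (-4)*(-1)] + 3*[12*(-3) - (-2)*(-1)]
  = (-9)*(-6) - 1*(-40) + 3*(-38) = -20
Dy = (-1)*[12*(-3) - (-4)*(-1)] - (-9)*[2*(-3) - (-4)*(-2)] + 3*[2*(-1) - 12*(-2)]
  = (-1)*(-40) - (-9)*(-14) + 3*(22) = -20
Dz = (-1)*[(-2)*(-1) - 12*(-3)] - 1*[2*(-1) - 12*(-2)] + (-9)*[2*(-3) - (-2)*(-2)]
  = (-1)*(38) - 1*(22) + (-9)*(-10) = 30
x = Dx/D = -20/-10 = 2, y = Dy/D = -20/-10 = 2, z = Dz/D = 30/-10 = -3
Check eq1: (-1)(2) + (1)(2) + (3)(-3) = -9 = -9 ✓
Check eq2: (2)(2) + (-2)(2) + (-4)(-3) = 12 = 12 ✓
Check eq3: (-2)(2) + (-3)(2) + (-3)(-3) = -1 = -1 ✓

x = 2, y = 2, z = -3


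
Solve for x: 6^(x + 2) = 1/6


Express both sides with the same base.
1/6 = 6^(-1)
Since the bases match, equate exponents: x + 2 = -1
So x = -1 - (2) = -3

x = -3


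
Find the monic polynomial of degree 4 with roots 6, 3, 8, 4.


A monic polynomial with roots 6, 3, 8, 4 is:
p(x) = (x - 6)(x - 3)(x - 8)(x - 4)
After multiplying by (x - 6): x - 6
After multiplying by (x - 3): x^2 - 9x + 18
After multiplying by (x - 8): x^3 - 17x^2 + 90x - 144
After multiplying by (x - 4): x^4 - 21x^3 + 158x^2 - 504x + 576

x^4 - 21x^3 + 158x^2 - 504x + 576


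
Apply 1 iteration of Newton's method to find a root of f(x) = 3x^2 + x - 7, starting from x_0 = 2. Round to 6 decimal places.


Newton's method: x_(n+1) = x_n - f(x_n)/f'(x_n)
f(x) = 3x^2 + x - 7
f'(x) = 6x + 1

Iteration 1:
  f(2.000000) = 7.000000
  f'(2.000000) = 13.000000
  x_1 = 2.000000 - (7.000000)/(13.000000) = 1.461538

x_1 = 1.461538


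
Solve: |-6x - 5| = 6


An absolute value equation |expr| = 6 gives two cases:
Case 1: -6x - 5 = 6
  -6x = 11, so x = -11/6
Case 2: -6x - 5 = -6
  -6x = -1, so x = 1/6

x = -11/6, x = 1/6


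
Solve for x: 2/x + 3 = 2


Subtract 3 from both sides: 2/x = -1
Multiply both sides by x: 2 = -1 * x
Divide by -1: x = -2

x = -2


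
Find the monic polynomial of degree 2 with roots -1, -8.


A monic polynomial with roots -1, -8 is:
p(x) = (x + 1)(x + 8)
After multiplying by (x + 1): x + 1
After multiplying by (x + 8): x^2 + 9x + 8

x^2 + 9x + 8


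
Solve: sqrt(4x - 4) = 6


Square both sides: 4x - 4 = 6^2 = 36
4x = 36 + 4 = 40
x = 10
Check: sqrt(4*10 - 4) = sqrt(36) = 6 ✓

x = 10


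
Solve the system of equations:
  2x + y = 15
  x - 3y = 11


Using Cramer's rule:
Determinant D = (2)(-3) - (1)(1) = -6 - 1 = -7
Dx = (15)(-3) - (11)(1) = -45 - 11 = -56
Dy = (2)(11) - (1)(15) = 22 - 15 = 7
x = Dx/D = -56/-7 = 8
y = Dy/D = 7/-7 = -1

x = 8, y = -1


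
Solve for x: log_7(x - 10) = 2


Convert to exponential form: x - 10 = 7^2 = 49
x = 49 + 10 = 59
Check: log_7(59 - 10) = log_7(49) = log_7(49) = 2 ✓

x = 59


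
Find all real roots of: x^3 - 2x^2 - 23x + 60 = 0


Let p(x) = x^3 - 2x^2 - 23x + 60. By the rational root theorem (leading coefficient 1), any rational root is an integer divisor of 60: try ±1, ±2, ... in turn.
Test x = 1: value = 36 ≠ 0.
Test x = -1: value = 80 ≠ 0.
Test x = 2: value = 14 ≠ 0.
Test x = -2: value = 90 ≠ 0.
Test x = 3: value = 0 ✓, so (x - 3) is a factor.
Synthetic division by (x - 3): bring down 1; 1(3) - 2 = 1; 1(3) - 23 = -20; (-20)(3) + 60 = 0 → quotient x^2 + x - 20, remainder 0.
Solve the quadratic x^2 + x - 20 = 0: discriminant = 1^2 - 4(1)(-20) = 1 + 80 = 81.
sqrt(81) = 9, so x = (-1 ± 9)/2: x = 4 or x = -5.

x = -5, x = 3, x = 4


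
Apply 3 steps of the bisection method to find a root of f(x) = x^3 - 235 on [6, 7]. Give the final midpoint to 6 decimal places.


f(x) = x^3 - 235
f(6) = -19 < 0
f(7) = 108 > 0

Step 1: midpoint = (6.000000 + 7.000000)/2 = 6.500000
  f(6.500000) = 39.625000
  f(mid) > 0, so root is in [6.000000, 6.500000]

Step 2: midpoint = (6.000000 + 6.500000)/2 = 6.250000
  f(6.250000) = 9.140625
  f(mid) > 0, so root is in [6.000000, 6.250000]

Step 3: midpoint = (6.000000 + 6.250000)/2 = 6.125000
  f(6.125000) = -5.216797
  f(mid) < 0, so root is in [6.125000, 6.250000]

midpoint = 6.125000


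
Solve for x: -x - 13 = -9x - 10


Starting with: -x - 13 = -9x - 10
Move all x terms to left: (-1 + 9)x = -10 + 13
Simplify: 8x = 3
Divide both sides by 8: x = 3/8

x = 3/8


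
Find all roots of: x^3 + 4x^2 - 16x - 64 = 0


Let p(x) = x^3 + 4x^2 - 16x - 64. By the rational root theorem (leading coefficient 1), any rational root is an integer divisor of 64: try ±1, ±2, ... in turn.
Test x = 1: value = -75 ≠ 0.
Test x = -1: value = -45 ≠ 0.
Test x = 2: value = -72 ≠ 0.
Test x = -2: value = -24 ≠ 0.
Test x = 4: value = 0 ✓, so (x - 4) is a factor.
Synthetic division by (x - 4): bring down 1; 1(4) + 4 = 8; 8(4) - 16 = 16; 16(4) - 64 = 0 → quotient x^2 + 8x + 16, remainder 0.
Solve the quadratic x^2 + 8x + 16 = 0: discriminant = 8^2 - 4(1)(16) = 64 - 64 = 0.
Discriminant = 0, so a double root: x = -8/2 = -4.
Collecting all roots found:

x = -4 (multiplicity 2), x = 4


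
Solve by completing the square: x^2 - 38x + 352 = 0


Start: x^2 - 38x + 352 = 0
Move constant: x^2 - 38x = -352
Half of -38 is -19, squared is 361
Add 361 to both sides: x^2 - 38x + 361 = 9
(x - 19)^2 = 9
x - 19 = ±3
x = 19 + 3 = 22 or x = 19 - 3 = 16

x = 16, x = 22


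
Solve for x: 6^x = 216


Express both sides with the same base.
216 = 6^3
Since the bases match: x = 3

x = 3


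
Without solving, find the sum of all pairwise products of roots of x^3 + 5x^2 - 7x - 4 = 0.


By Vieta's formulas for x^3 + bx^2 + cx + d = 0:
  r1 + r2 + r3 = -b/a = -5
  r1*r2 + r1*r3 + r2*r3 = c/a = -7
  r1*r2*r3 = -d/a = 4


Sum of pairwise products = -7


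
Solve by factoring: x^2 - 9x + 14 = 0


We need two numbers that multiply to 14 and add to -9.
Those numbers are -2 and -7 (since (-2) * (-7) = 14 and (-2) + (-7) = -9).
So x^2 - 9x + 14 = (x - 2)(x - 7) = 0
Setting each factor to zero: x = 2 or x = 7

x = 2, x = 7


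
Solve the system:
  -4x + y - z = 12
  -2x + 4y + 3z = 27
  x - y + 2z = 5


Using Cramer's rule. Expand each determinant along the first row.
D  = (-4)*[4*2 - 3*(-1)] - 1*[(-2)*2 - 3*1] + (-1)*[(-2)*(-1) - 4*1]
  = (-4)*(11) - 1*(-7) + (-1)*(-2) = -35
Dx = 12*[4*2 - 3*(-1)] - 1*[27*2 - 3*5] + (-1)*[27*(-1) - 4*5]
  = 12*(11) - 1*(39) + (-1)*(-47) = 140
Dy = (-4)*[27*2 - 3*5] - 12*[(-2)*2 - 3*1] + (-1)*[(-2)*5 - 27*1]
  = (-4)*(39) - 12*(-7) + (-1)*(-37) = -35
Dz = (-4)*[4*5 - 27*(-1)] - 1*[(-2)*5 - 27*1] + 12*[(-2)*(-1) - 4*1]
  = (-4)*(47) - 1*(-37) + 12*(-2) = -175
x = Dx/D = 140/-35 = -4, y = Dy/D = -35/-35 = 1, z = Dz/D = -175/-35 = 5
Check eq1: (-4)(-4) + (1)(1) + (-1)(5) = 12 = 12 ✓
Check eq2: (-2)(-4) + (4)(1) + (3)(5) = 27 = 27 ✓
Check eq3: (1)(-4) + (-1)(1) + (2)(5) = 5 = 5 ✓

x = -4, y = 1, z = 5


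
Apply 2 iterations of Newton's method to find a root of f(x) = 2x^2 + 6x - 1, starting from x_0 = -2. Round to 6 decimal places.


Newton's method: x_(n+1) = x_n - f(x_n)/f'(x_n)
f(x) = 2x^2 + 6x - 1
f'(x) = 4x + 6

Iteration 1:
  f(-2.000000) = -5.000000
  f'(-2.000000) = -2.000000
  x_1 = -2.000000 - (-5.000000)/(-2.000000) = -4.500000

Iteration 2:
  f(-4.500000) = 12.500000
  f'(-4.500000) = -12.000000
  x_2 = -4.500000 - (12.500000)/(-12.000000) = -3.458333

x_2 = -3.458333


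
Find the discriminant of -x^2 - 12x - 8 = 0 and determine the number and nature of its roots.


For ax^2 + bx + c = 0, discriminant D = b^2 - 4ac
Here a = -1, b = -12, c = -8
D = (-12)^2 - 4(-1)(-8) = 144 - 32 = 112

D = 112 > 0 but not a perfect square
The equation has 2 distinct real irrational roots.

Discriminant = 112, 2 distinct real irrational roots


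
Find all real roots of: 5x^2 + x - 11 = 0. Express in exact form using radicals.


Using the quadratic formula: x = (-b ± sqrt(b^2 - 4ac)) / (2a)
Here a = 5, b = 1, c = -11
Discriminant = b^2 - 4ac = 1^2 - 4(5)(-11) = 1 + 220 = 221
Since discriminant = 221 > 0, there are two real roots.
x = (-1 ± sqrt(221)) / 10
Numerically: x ≈ 1.3866 or x ≈ -1.5866

x = (-1 + sqrt(221)) / 10 or x = (-1 - sqrt(221)) / 10


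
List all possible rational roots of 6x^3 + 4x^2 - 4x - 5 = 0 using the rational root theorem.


Rational root theorem: possible roots are ±p/q where:
  p divides the constant term (-5): p ∈ {1, 5}
  q divides the leading coefficient (6): q ∈ {1, 2, 3, 6}

All possible rational roots: -5, -5/2, -5/3, -1, -5/6, -1/2, -1/3, -1/6, 1/6, 1/3, 1/2, 5/6, 1, 5/3, 5/2, 5

-5, -5/2, -5/3, -1, -5/6, -1/2, -1/3, -1/6, 1/6, 1/3, 1/2, 5/6, 1, 5/3, 5/2, 5


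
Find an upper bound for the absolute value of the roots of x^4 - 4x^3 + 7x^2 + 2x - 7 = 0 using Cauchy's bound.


Cauchy's bound: all roots r satisfy |r| <= 1 + max(|a_i/a_n|) for i = 0,...,n-1
where a_n is the leading coefficient.

Coefficients: [1, -4, 7, 2, -7]
Leading coefficient a_n = 1
Ratios |a_i/a_n|: 4, 7, 2, 7
Maximum ratio: 7
Cauchy's bound: |r| <= 1 + 7 = 8

Upper bound = 8


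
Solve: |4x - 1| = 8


An absolute value equation |expr| = 8 gives two cases:
Case 1: 4x - 1 = 8
  4x = 9, so x = 9/4
Case 2: 4x - 1 = -8
  4x = -7, so x = -7/4

x = -7/4, x = 9/4


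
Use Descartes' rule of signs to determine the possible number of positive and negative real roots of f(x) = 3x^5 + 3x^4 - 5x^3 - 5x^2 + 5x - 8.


Descartes' rule of signs:

For positive roots, count sign changes in f(x) = 3x^5 + 3x^4 - 5x^3 - 5x^2 + 5x - 8:
Signs of coefficients: +, +, -, -, +, -
Number of sign changes: 3
Possible positive real roots: 3, 1

For negative roots, examine f(-x) = -3x^5 + 3x^4 + 5x^3 - 5x^2 - 5x - 8:
Signs of coefficients: -, +, +, -, -, -
Number of sign changes: 2
Possible negative real roots: 2, 0

Positive roots: 3 or 1; Negative roots: 2 or 0


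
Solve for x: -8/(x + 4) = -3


Multiply both sides by (x + 4): -8 = -3(x + 4)
Distribute: -8 = -3x - 12
-3x = -8 + 12 = 4
x = -4/3

x = -4/3


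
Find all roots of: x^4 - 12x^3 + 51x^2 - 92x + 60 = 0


Let p(x) = x^4 - 12x^3 + 51x^2 - 92x + 60. By the rational root theorem (leading coefficient 1), any rational root is an integer divisor of 60: try ±1, ±2, ... in turn.
Test x = 1: value = 8 ≠ 0.
Test x = -1: value = 216 ≠ 0.
Test x = 2: value = 0 ✓, so (x - 2) is a factor.
Synthetic division by (x - 2): bring down 1; 1(2) - 12 = -10; (-10)(2) + 51 = 31; 31(2) - 92 = -30; (-30)(2) + 60 = 0 → quotient x^3 - 10x^2 + 31x - 30, remainder 0.
Continue with the quotient x^3 - 10x^2 + 31x - 30 (candidates must divide 30; re-test x = 2 first in case it repeats).
Test x = 2: value = 0 ✓, so (x - 2) is a factor.
Synthetic division by (x - 2): bring down 1; 1(2) - 10 = -8; (-8)(2) + 31 = 15; 15(2) - 30 = 0 → quotient x^2 - 8x + 15, remainder 0.
Solve the quadratic x^2 - 8x + 15 = 0: discriminant = (-8)^2 - 4(1)(15) = 64 - 60 = 4.
sqrt(4) = 2, so x = (8 ± 2)/2: x = 5 or x = 3.
Collecting all roots found:

x = 2 (multiplicity 2), x = 3, x = 5


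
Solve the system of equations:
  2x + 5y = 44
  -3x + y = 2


Using Cramer's rule:
Determinant D = (2)(1) - (-3)(5) = 2 + 15 = 17
Dx = (44)(1) - (2)(5) = 44 - 10 = 34
Dy = (2)(2) - (-3)(44) = 4 + 132 = 136
x = Dx/D = 34/17 = 2
y = Dy/D = 136/17 = 8

x = 2, y = 8


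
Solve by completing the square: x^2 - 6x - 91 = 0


Start: x^2 - 6x - 91 = 0
Move constant: x^2 - 6x = 91
Half of -6 is -3, squared is 9
Add 9 to both sides: x^2 - 6x + 9 = 100
(x - 3)^2 = 100
x - 3 = ±10
x = 3 + 10 = 13 or x = 3 - 10 = -7

x = -7, x = 13


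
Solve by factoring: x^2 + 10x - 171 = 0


We need two numbers that multiply to -171 and add to 10.
Those numbers are 19 and -9 (since 19 * (-9) = -171 and 19 + (-9) = 10).
So x^2 + 10x - 171 = (x + 19)(x - 9) = 0
Setting each factor to zero: x = -19 or x = 9

x = -19, x = 9


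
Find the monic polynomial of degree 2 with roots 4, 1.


A monic polynomial with roots 4, 1 is:
p(x) = (x - 4)(x - 1)
After multiplying by (x - 4): x - 4
After multiplying by (x - 1): x^2 - 5x + 4

x^2 - 5x + 4


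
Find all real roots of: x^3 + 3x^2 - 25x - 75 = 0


Let p(x) = x^3 + 3x^2 - 25x - 75. By the rational root theorem (leading coefficient 1), any rational root is an integer divisor of 75: try ±1, ±2, ... in turn.
Test x = 1: value = -96 ≠ 0.
Test x = -1: value = -48 ≠ 0.
Test x = 3: value = -96 ≠ 0.
Test x = -3: value = 0 ✓, so (x + 3) is a factor.
Synthetic division by (x + 3): bring down 1; 1(-3) + 3 = 0; 0(-3) - 25 = -25; (-25)(-3) - 75 = 0 → quotient x^2 - 25, remainder 0.
Solve the quadratic x^2 - 25 = 0: discriminant = 0^2 - 4(1)(-25) = 0 + 100 = 100.
sqrt(100) = 10, so x = (0 ± 10)/2: x = 5 or x = -5.

x = -5, x = -3, x = 5


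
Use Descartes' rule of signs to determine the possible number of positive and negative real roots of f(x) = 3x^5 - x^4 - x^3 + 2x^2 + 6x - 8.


Descartes' rule of signs:

For positive roots, count sign changes in f(x) = 3x^5 - x^4 - x^3 + 2x^2 + 6x - 8:
Signs of coefficients: +, -, -, +, +, -
Number of sign changes: 3
Possible positive real roots: 3, 1

For negative roots, examine f(-x) = -3x^5 - x^4 + x^3 + 2x^2 - 6x - 8:
Signs of coefficients: -, -, +, +, -, -
Number of sign changes: 2
Possible negative real roots: 2, 0

Positive roots: 3 or 1; Negative roots: 2 or 0


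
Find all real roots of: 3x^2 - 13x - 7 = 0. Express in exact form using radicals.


Using the quadratic formula: x = (-b ± sqrt(b^2 - 4ac)) / (2a)
Here a = 3, b = -13, c = -7
Discriminant = b^2 - 4ac = (-13)^2 - 4(3)(-7) = 169 + 84 = 253
Since discriminant = 253 > 0, there are two real roots.
x = (13 ± sqrt(253)) / 6
Numerically: x ≈ 4.8177 or x ≈ -0.4843

x = (13 + sqrt(253)) / 6 or x = (13 - sqrt(253)) / 6


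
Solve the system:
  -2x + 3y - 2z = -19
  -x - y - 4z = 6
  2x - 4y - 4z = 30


Using Cramer's rule. Expand each determinant along the first row.
D  = (-2)*[(-1)*(-4) - (-4)*(-4)] - 3*[(-1)*(-4) - (-4)*2] + (-2)*[(-1)*(-4) - (-1)*2]
  = (-2)*(-12) - 3*(12) + (-2)*(6) = -24
Dx = (-19)*[(-1)*(-4) - (-4)*(-4)] - 3*[6*(-4) - (-4)*30] + (-2)*[6*(-4) - (-1)*30]
  = (-19)*(-12) - 3*(96) + (-2)*(6) = -72
Dy = (-2)*[6*(-4) - (-4)*30] - (-19)*[(-1)*(-4) - (-4)*2] + (-2)*[(-1)*30 - 6*2]
  = (-2)*(96) - (-19)*(12) + (-2)*(-42) = 120
Dz = (-2)*[(-1)*30 - 6*(-4)] - 3*[(-1)*30 - 6*2] + (-19)*[(-1)*(-4) - (-1)*2]
  = (-2)*(-6) - 3*(-42) + (-19)*(6) = 24
x = Dx/D = -72/-24 = 3, y = Dy/D = 120/-24 = -5, z = Dz/D = 24/-24 = -1
Check eq1: (-2)(3) + (3)(-5) + (-2)(-1) = -19 = -19 ✓
Check eq2: (-1)(3) + (-1)(-5) + (-4)(-1) = 6 = 6 ✓
Check eq3: (2)(3) + (-4)(-5) + (-4)(-1) = 30 = 30 ✓

x = 3, y = -5, z = -1


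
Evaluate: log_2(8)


We need the exponent such that 2^? = 8
2^3 = 8
Therefore log_2(8) = 3

3


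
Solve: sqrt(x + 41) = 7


Square both sides: x + 41 = 7^2 = 49
x = 49 - 41 = 8
x = 8
Check: sqrt(1*8 + 41) = sqrt(49) = 7 ✓

x = 8


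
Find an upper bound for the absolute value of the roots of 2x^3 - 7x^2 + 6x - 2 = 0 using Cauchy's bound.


Cauchy's bound: all roots r satisfy |r| <= 1 + max(|a_i/a_n|) for i = 0,...,n-1
where a_n is the leading coefficient.

Coefficients: [2, -7, 6, -2]
Leading coefficient a_n = 2
Ratios |a_i/a_n|: 7/2, 3, 1
Maximum ratio: 7/2
Cauchy's bound: |r| <= 1 + 7/2 = 9/2

Upper bound = 9/2


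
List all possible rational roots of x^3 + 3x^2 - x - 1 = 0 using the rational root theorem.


Rational root theorem: possible roots are ±p/q where:
  p divides the constant term (-1): p ∈ {1}
  q divides the leading coefficient (1): q ∈ {1}

All possible rational roots: -1, 1

-1, 1


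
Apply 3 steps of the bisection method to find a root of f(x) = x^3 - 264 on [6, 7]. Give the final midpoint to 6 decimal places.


f(x) = x^3 - 264
f(6) = -48 < 0
f(7) = 79 > 0

Step 1: midpoint = (6.000000 + 7.000000)/2 = 6.500000
  f(6.500000) = 10.625000
  f(mid) > 0, so root is in [6.000000, 6.500000]

Step 2: midpoint = (6.000000 + 6.500000)/2 = 6.250000
  f(6.250000) = -19.859375
  f(mid) < 0, so root is in [6.250000, 6.500000]

Step 3: midpoint = (6.250000 + 6.500000)/2 = 6.375000
  f(6.375000) = -4.916016
  f(mid) < 0, so root is in [6.375000, 6.500000]

midpoint = 6.375000


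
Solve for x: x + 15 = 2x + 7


Starting with: x + 15 = 2x + 7
Move all x terms to left: (1 - 2)x = 7 - 15
Simplify: -x = -8
Divide both sides by -1: x = 8

x = 8


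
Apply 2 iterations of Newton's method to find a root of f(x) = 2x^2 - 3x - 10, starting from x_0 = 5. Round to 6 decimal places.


Newton's method: x_(n+1) = x_n - f(x_n)/f'(x_n)
f(x) = 2x^2 - 3x - 10
f'(x) = 4x - 3

Iteration 1:
  f(5.000000) = 25.000000
  f'(5.000000) = 17.000000
  x_1 = 5.000000 - (25.000000)/(17.000000) = 3.529412

Iteration 2:
  f(3.529412) = 4.325260
  f'(3.529412) = 11.117647
  x_2 = 3.529412 - (4.325260)/(11.117647) = 3.140367

x_2 = 3.140367


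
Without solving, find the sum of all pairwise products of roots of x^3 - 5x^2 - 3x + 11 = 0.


By Vieta's formulas for x^3 + bx^2 + cx + d = 0:
  r1 + r2 + r3 = -b/a = 5
  r1*r2 + r1*r3 + r2*r3 = c/a = -3
  r1*r2*r3 = -d/a = -11


Sum of pairwise products = -3


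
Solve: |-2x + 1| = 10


An absolute value equation |expr| = 10 gives two cases:
Case 1: -2x + 1 = 10
  -2x = 9, so x = -9/2
Case 2: -2x + 1 = -10
  -2x = -11, so x = 11/2

x = -9/2, x = 11/2


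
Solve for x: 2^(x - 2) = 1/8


Express both sides with the same base.
1/8 = 2^(-3)
Since the bases match, equate exponents: x - 2 = -3
So x = -3 - (-2) = -1

x = -1


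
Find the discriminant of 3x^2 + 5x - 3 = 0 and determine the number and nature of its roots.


For ax^2 + bx + c = 0, discriminant D = b^2 - 4ac
Here a = 3, b = 5, c = -3
D = (5)^2 - 4(3)(-3) = 25 + 36 = 61

D = 61 > 0 but not a perfect square
The equation has 2 distinct real irrational roots.

Discriminant = 61, 2 distinct real irrational roots


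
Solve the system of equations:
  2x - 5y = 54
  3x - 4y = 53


Using Cramer's rule:
Determinant D = (2)(-4) - (3)(-5) = -8 + 15 = 7
Dx = (54)(-4) - (53)(-5) = -216 + 265 = 49
Dy = (2)(53) - (3)(54) = 106 - 162 = -56
x = Dx/D = 49/7 = 7
y = Dy/D = -56/7 = -8

x = 7, y = -8


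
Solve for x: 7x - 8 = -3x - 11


Starting with: 7x - 8 = -3x - 11
Move all x terms to left: (7 + 3)x = -11 + 8
Simplify: 10x = -3
Divide both sides by 10: x = -3/10

x = -3/10


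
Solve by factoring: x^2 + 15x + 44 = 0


We need two numbers that multiply to 44 and add to 15.
Those numbers are 4 and 11 (since 4 * 11 = 44 and 4 + 11 = 15).
So x^2 + 15x + 44 = (x + 4)(x + 11) = 0
Setting each factor to zero: x = -4 or x = -11

x = -11, x = -4


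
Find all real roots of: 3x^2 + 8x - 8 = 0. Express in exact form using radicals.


Using the quadratic formula: x = (-b ± sqrt(b^2 - 4ac)) / (2a)
Here a = 3, b = 8, c = -8
Discriminant = b^2 - 4ac = 8^2 - 4(3)(-8) = 64 + 96 = 160
Since discriminant = 160 > 0, there are two real roots.
x = (-8 ± 4*sqrt(10)) / 6
Simplifying: x = (-4 ± 2*sqrt(10)) / 3
Numerically: x ≈ 0.7749 or x ≈ -3.4415

x = (-4 + 2*sqrt(10)) / 3 or x = (-4 - 2*sqrt(10)) / 3


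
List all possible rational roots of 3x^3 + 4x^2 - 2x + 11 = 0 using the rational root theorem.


Rational root theorem: possible roots are ±p/q where:
  p divides the constant term (11): p ∈ {1, 11}
  q divides the leading coefficient (3): q ∈ {1, 3}

All possible rational roots: -11, -11/3, -1, -1/3, 1/3, 1, 11/3, 11

-11, -11/3, -1, -1/3, 1/3, 1, 11/3, 11


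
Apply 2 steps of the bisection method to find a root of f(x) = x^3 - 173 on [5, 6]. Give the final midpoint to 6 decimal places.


f(x) = x^3 - 173
f(5) = -48 < 0
f(6) = 43 > 0

Step 1: midpoint = (5.000000 + 6.000000)/2 = 5.500000
  f(5.500000) = -6.625000
  f(mid) < 0, so root is in [5.500000, 6.000000]

Step 2: midpoint = (5.500000 + 6.000000)/2 = 5.750000
  f(5.750000) = 17.109375
  f(mid) > 0, so root is in [5.500000, 5.750000]

midpoint = 5.750000


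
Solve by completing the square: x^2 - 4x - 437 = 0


Start: x^2 - 4x - 437 = 0
Move constant: x^2 - 4x = 437
Half of -4 is -2, squared is 4
Add 4 to both sides: x^2 - 4x + 4 = 441
(x - 2)^2 = 441
x - 2 = ±21
x = 2 + 21 = 23 or x = 2 - 21 = -19

x = -19, x = 23


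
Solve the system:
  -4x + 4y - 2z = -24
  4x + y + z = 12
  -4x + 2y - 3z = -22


Using Cramer's rule. Expand each determinant along the first row.
D  = (-4)*[1*(-3) - 1*2] - 4*[4*(-3) - 1*(-4)] + (-2)*[4*2 - 1*(-4)]
  = (-4)*(-5) - 4*(-8) + (-2)*(12) = 28
Dx = (-24)*[1*(-3) - 1*2] - 4*[12*(-3) - 1*(-22)] + (-2)*[12*2 - 1*(-22)]
  = (-24)*(-5) - 4*(-14) + (-2)*(46) = 84
Dy = (-4)*[12*(-3) - 1*(-22)] - (-24)*[4*(-3) - 1*(-4)] + (-2)*[4*(-22) - 12*(-4)]
  = (-4)*(-14) - (-24)*(-8) + (-2)*(-40) = -56
Dz = (-4)*[1*(-22) - 12*2] - 4*[4*(-22) - 12*(-4)] + (-24)*[4*2 - 1*(-4)]
  = (-4)*(-46) - 4*(-40) + (-24)*(12) = 56
x = Dx/D = 84/28 = 3, y = Dy/D = -56/28 = -2, z = Dz/D = 56/28 = 2
Check eq1: (-4)(3) + (4)(-2) + (-2)(2) = -24 = -24 ✓
Check eq2: (4)(3) + (1)(-2) + (1)(2) = 12 = 12 ✓
Check eq3: (-4)(3) + (2)(-2) + (-3)(2) = -22 = -22 ✓

x = 3, y = -2, z = 2


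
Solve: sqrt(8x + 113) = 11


Square both sides: 8x + 113 = 11^2 = 121
8x = 121 - 113 = 8
x = 1
Check: sqrt(8*1 + 113) = sqrt(121) = 11 ✓

x = 1


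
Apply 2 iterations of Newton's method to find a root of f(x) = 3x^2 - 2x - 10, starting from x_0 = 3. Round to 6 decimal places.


Newton's method: x_(n+1) = x_n - f(x_n)/f'(x_n)
f(x) = 3x^2 - 2x - 10
f'(x) = 6x - 2

Iteration 1:
  f(3.000000) = 11.000000
  f'(3.000000) = 16.000000
  x_1 = 3.000000 - (11.000000)/(16.000000) = 2.312500

Iteration 2:
  f(2.312500) = 1.417969
  f'(2.312500) = 11.875000
  x_2 = 2.312500 - (1.417969)/(11.875000) = 2.193092

x_2 = 2.193092


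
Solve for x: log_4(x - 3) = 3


Convert to exponential form: x - 3 = 4^3 = 64
x = 64 + 3 = 67
Check: log_4(67 - 3) = log_4(64) = log_4(64) = 3 ✓

x = 67


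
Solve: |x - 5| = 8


An absolute value equation |expr| = 8 gives two cases:
Case 1: x - 5 = 8
  x = 13, so x = 13
Case 2: x - 5 = -8
  x = -3, so x = -3

x = -3, x = 13


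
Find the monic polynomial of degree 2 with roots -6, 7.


A monic polynomial with roots -6, 7 is:
p(x) = (x + 6)(x - 7)
After multiplying by (x + 6): x + 6
After multiplying by (x - 7): x^2 - x - 42

x^2 - x - 42


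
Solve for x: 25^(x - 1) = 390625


Express both sides with the same base.
390625 = 25^4
Since the bases match, equate exponents: x - 1 = 4
So x = 4 - (-1) = 5

x = 5


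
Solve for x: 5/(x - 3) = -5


Multiply both sides by (x - 3): 5 = -5(x - 3)
Distribute: 5 = -5x + 15
-5x = 5 - 15 = -10
x = 2

x = 2


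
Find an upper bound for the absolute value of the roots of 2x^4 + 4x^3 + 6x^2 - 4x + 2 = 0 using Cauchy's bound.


Cauchy's bound: all roots r satisfy |r| <= 1 + max(|a_i/a_n|) for i = 0,...,n-1
where a_n is the leading coefficient.

Coefficients: [2, 4, 6, -4, 2]
Leading coefficient a_n = 2
Ratios |a_i/a_n|: 2, 3, 2, 1
Maximum ratio: 3
Cauchy's bound: |r| <= 1 + 3 = 4

Upper bound = 4


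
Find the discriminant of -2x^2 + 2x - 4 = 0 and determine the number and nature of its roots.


For ax^2 + bx + c = 0, discriminant D = b^2 - 4ac
Here a = -2, b = 2, c = -4
D = (2)^2 - 4(-2)(-4) = 4 - 32 = -28

D = -28 < 0
The equation has no real roots (2 complex conjugate roots).

Discriminant = -28, no real roots (2 complex conjugate roots)


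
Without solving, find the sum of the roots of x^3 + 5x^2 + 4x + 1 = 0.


By Vieta's formulas for x^3 + bx^2 + cx + d = 0:
  r1 + r2 + r3 = -b/a = -5
  r1*r2 + r1*r3 + r2*r3 = c/a = 4
  r1*r2*r3 = -d/a = -1


Sum = -5


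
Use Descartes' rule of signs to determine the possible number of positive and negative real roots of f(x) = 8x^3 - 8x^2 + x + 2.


Descartes' rule of signs:

For positive roots, count sign changes in f(x) = 8x^3 - 8x^2 + x + 2:
Signs of coefficients: +, -, +, +
Number of sign changes: 2
Possible positive real roots: 2, 0

For negative roots, examine f(-x) = -8x^3 - 8x^2 - x + 2:
Signs of coefficients: -, -, -, +
Number of sign changes: 1
Possible negative real roots: 1

Positive roots: 2 or 0; Negative roots: 1


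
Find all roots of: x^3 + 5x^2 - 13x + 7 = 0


Let p(x) = x^3 + 5x^2 - 13x + 7. By the rational root theorem (leading coefficient 1), any rational root is an integer divisor of 7: try ±1, ±2, ... in turn.
Test x = 1: value = 0 ✓, so (x - 1) is a factor.
Synthetic division by (x - 1): bring down 1; 1(1) + 5 = 6; 6(1) - 13 = -7; (-7)(1) + 7 = 0 → quotient x^2 + 6x - 7, remainder 0.
Solve the quadratic x^2 + 6x - 7 = 0: discriminant = 6^2 - 4(1)(-7) = 36 + 28 = 64.
sqrt(64) = 8, so x = (-6 ± 8)/2: x = 1 or x = -7.
Collecting all roots found:

x = -7, x = 1 (multiplicity 2)


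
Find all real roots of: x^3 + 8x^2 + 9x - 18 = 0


Let p(x) = x^3 + 8x^2 + 9x - 18. By the rational root theorem (leading coefficient 1), any rational root is an integer divisor of 18: try ±1, ±2, ... in turn.
Test x = 1: value = 0 ✓, so (x - 1) is a factor.
Synthetic division by (x - 1): bring down 1; 1(1) + 8 = 9; 9(1) + 9 = 18; 18(1) - 18 = 0 → quotient x^2 + 9x + 18, remainder 0.
Solve the quadratic x^2 + 9x + 18 = 0: discriminant = 9^2 - 4(1)(18) = 81 - 72 = 9.
sqrt(9) = 3, so x = (-9 ± 3)/2: x = -3 or x = -6.

x = -6, x = -3, x = 1


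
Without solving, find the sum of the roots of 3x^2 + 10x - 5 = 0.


By Vieta's formulas for ax^2 + bx + c = 0:
  Sum of roots = -b/a
  Product of roots = c/a

Here a = 3, b = 10, c = -5
Sum = -(10)/3 = -10/3
Product = -5/3 = -5/3

Sum = -10/3


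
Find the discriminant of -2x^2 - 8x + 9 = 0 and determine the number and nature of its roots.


For ax^2 + bx + c = 0, discriminant D = b^2 - 4ac
Here a = -2, b = -8, c = 9
D = (-8)^2 - 4(-2)(9) = 64 + 72 = 136

D = 136 > 0 but not a perfect square
The equation has 2 distinct real irrational roots.

Discriminant = 136, 2 distinct real irrational roots


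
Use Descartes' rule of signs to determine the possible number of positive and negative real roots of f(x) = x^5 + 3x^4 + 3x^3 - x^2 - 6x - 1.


Descartes' rule of signs:

For positive roots, count sign changes in f(x) = x^5 + 3x^4 + 3x^3 - x^2 - 6x - 1:
Signs of coefficients: +, +, +, -, -, -
Number of sign changes: 1
Possible positive real roots: 1

For negative roots, examine f(-x) = -x^5 + 3x^4 - 3x^3 - x^2 + 6x - 1:
Signs of coefficients: -, +, -, -, +, -
Number of sign changes: 4
Possible negative real roots: 4, 2, 0

Positive roots: 1; Negative roots: 4 or 2 or 0


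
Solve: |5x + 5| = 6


An absolute value equation |expr| = 6 gives two cases:
Case 1: 5x + 5 = 6
  5x = 1, so x = 1/5
Case 2: 5x + 5 = -6
  5x = -11, so x = -11/5

x = -11/5, x = 1/5


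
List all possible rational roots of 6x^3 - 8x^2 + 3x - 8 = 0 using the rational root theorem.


Rational root theorem: possible roots are ±p/q where:
  p divides the constant term (-8): p ∈ {1, 2, 4, 8}
  q divides the leading coefficient (6): q ∈ {1, 2, 3, 6}

All possible rational roots: -8, -4, -8/3, -2, -4/3, -1, -2/3, -1/2, -1/3, -1/6, 1/6, 1/3, 1/2, 2/3, 1, 4/3, 2, 8/3, 4, 8

-8, -4, -8/3, -2, -4/3, -1, -2/3, -1/2, -1/3, -1/6, 1/6, 1/3, 1/2, 2/3, 1, 4/3, 2, 8/3, 4, 8


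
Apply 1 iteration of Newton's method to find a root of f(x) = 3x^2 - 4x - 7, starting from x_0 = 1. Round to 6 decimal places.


Newton's method: x_(n+1) = x_n - f(x_n)/f'(x_n)
f(x) = 3x^2 - 4x - 7
f'(x) = 6x - 4

Iteration 1:
  f(1.000000) = -8.000000
  f'(1.000000) = 2.000000
  x_1 = 1.000000 - (-8.000000)/(2.000000) = 5.000000

x_1 = 5.000000


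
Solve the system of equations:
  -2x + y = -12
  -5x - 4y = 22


Using Cramer's rule:
Determinant D = (-2)(-4) - (-5)(1) = 8 + 5 = 13
Dx = (-12)(-4) - (22)(1) = 48 - 22 = 26
Dy = (-2)(22) - (-5)(-12) = -44 - 60 = -104
x = Dx/D = 26/13 = 2
y = Dy/D = -104/13 = -8

x = 2, y = -8


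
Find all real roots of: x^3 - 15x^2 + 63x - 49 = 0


Let p(x) = x^3 - 15x^2 + 63x - 49. By the rational root theorem (leading coefficient 1), any rational root is an integer divisor of 49: try ±1, ±2, ... in turn.
Test x = 1: value = 0 ✓, so (x - 1) is a factor.
Synthetic division by (x - 1): bring down 1; 1(1) - 15 = -14; (-14)(1) + 63 = 49; 49(1) - 49 = 0 → quotient x^2 - 14x + 49, remainder 0.
Solve the quadratic x^2 - 14x + 49 = 0: discriminant = (-14)^2 - 4(1)(49) = 196 - 196 = 0.
Discriminant = 0, so a double root: x = 14/2 = 7.

x = 1, x = 7 (multiplicity 2)


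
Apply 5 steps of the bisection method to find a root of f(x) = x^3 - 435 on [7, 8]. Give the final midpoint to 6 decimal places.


f(x) = x^3 - 435
f(7) = -92 < 0
f(8) = 77 > 0

Step 1: midpoint = (7.000000 + 8.000000)/2 = 7.500000
  f(7.500000) = -13.125000
  f(mid) < 0, so root is in [7.500000, 8.000000]

Step 2: midpoint = (7.500000 + 8.000000)/2 = 7.750000
  f(7.750000) = 30.484375
  f(mid) > 0, so root is in [7.500000, 7.750000]

Step 3: midpoint = (7.500000 + 7.750000)/2 = 7.625000
  f(7.625000) = 8.322266
  f(mid) > 0, so root is in [7.500000, 7.625000]

Step 4: midpoint = (7.500000 + 7.625000)/2 = 7.562500
  f(7.562500) = -2.489990
  f(mid) < 0, so root is in [7.562500, 7.625000]

Step 5: midpoint = (7.562500 + 7.625000)/2 = 7.593750
  f(7.593750) = 2.893890
  f(mid) > 0, so root is in [7.562500, 7.593750]

midpoint = 7.593750


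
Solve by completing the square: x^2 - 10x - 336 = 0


Start: x^2 - 10x - 336 = 0
Move constant: x^2 - 10x = 336
Half of -10 is -5, squared is 25
Add 25 to both sides: x^2 - 10x + 25 = 361
(x - 5)^2 = 361
x - 5 = ±19
x = 5 + 19 = 24 or x = 5 - 19 = -14

x = -14, x = 24


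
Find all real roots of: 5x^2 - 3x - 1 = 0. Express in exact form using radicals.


Using the quadratic formula: x = (-b ± sqrt(b^2 - 4ac)) / (2a)
Here a = 5, b = -3, c = -1
Discriminant = b^2 - 4ac = (-3)^2 - 4(5)(-1) = 9 + 20 = 29
Since discriminant = 29 > 0, there are two real roots.
x = (3 ± sqrt(29)) / 10
Numerically: x ≈ 0.8385 or x ≈ -0.2385

x = (3 + sqrt(29)) / 10 or x = (3 - sqrt(29)) / 10


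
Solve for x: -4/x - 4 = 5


Subtract -4 from both sides: -4/x = 9
Multiply both sides by x: -4 = 9 * x
Divide by 9: x = -4/9

x = -4/9


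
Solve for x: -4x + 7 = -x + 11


Starting with: -4x + 7 = -x + 11
Move all x terms to left: (-4 + 1)x = 11 - 7
Simplify: -3x = 4
Divide both sides by -3: x = -4/3

x = -4/3


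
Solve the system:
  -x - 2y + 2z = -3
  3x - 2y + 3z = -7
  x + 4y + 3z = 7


Using Cramer's rule. Expand each determinant along the first row.
D  = (-1)*[(-2)*3 - 3*4] - (-2)*[3*3 - 3*1] + 2*[3*4 - (-2)*1]
  = (-1)*(-18) - (-2)*(6) + 2*(14) = 58
Dx = (-3)*[(-2)*3 - 3*4] - (-2)*[(-7)*3 - 3*7] + 2*[(-7)*4 - (-2)*7]
  = (-3)*(-18) - (-2)*(-42) + 2*(-14) = -58
Dy = (-1)*[(-7)*3 - 3*7] - (-3)*[3*3 - 3*1] + 2*[3*7 - (-7)*1]
  = (-1)*(-42) - (-3)*(6) + 2*(28) = 116
Dz = (-1)*[(-2)*7 - (-7)*4] - (-2)*[3*7 - (-7)*1] + (-3)*[3*4 - (-2)*1]
  = (-1)*(14) - (-2)*(28) + (-3)*(14) = 0
x = Dx/D = -58/58 = -1, y = Dy/D = 116/58 = 2, z = Dz/D = 0/58 = 0
Check eq1: (-1)(-1) + (-2)(2) + (2)(0) = -3 = -3 ✓
Check eq2: (3)(-1) + (-2)(2) + (3)(0) = -7 = -7 ✓
Check eq3: (1)(-1) + (4)(2) + (3)(0) = 7 = 7 ✓

x = -1, y = 2, z = 0


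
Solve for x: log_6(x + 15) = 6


Convert to exponential form: x + 15 = 6^6 = 46656
x = 46656 - 15 = 46641
Check: log_6(46641 + 15) = log_6(46656) = log_6(46656) = 6 ✓

x = 46641


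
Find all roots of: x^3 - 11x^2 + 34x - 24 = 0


Let p(x) = x^3 - 11x^2 + 34x - 24. By the rational root theorem (leading coefficient 1), any rational root is an integer divisor of 24: try ±1, ±2, ... in turn.
Test x = 1: value = 0 ✓, so (x - 1) is a factor.
Synthetic division by (x - 1): bring down 1; 1(1) - 11 = -10; (-10)(1) + 34 = 24; 24(1) - 24 = 0 → quotient x^2 - 10x + 24, remainder 0.
Solve the quadratic x^2 - 10x + 24 = 0: discriminant = (-10)^2 - 4(1)(24) = 100 - 96 = 4.
sqrt(4) = 2, so x = (10 ± 2)/2: x = 6 or x = 4.
Collecting all roots found:

x = 1, x = 4, x = 6


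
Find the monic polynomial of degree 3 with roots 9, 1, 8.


A monic polynomial with roots 9, 1, 8 is:
p(x) = (x - 9)(x - 1)(x - 8)
After multiplying by (x - 9): x - 9
After multiplying by (x - 1): x^2 - 10x + 9
After multiplying by (x - 8): x^3 - 18x^2 + 89x - 72

x^3 - 18x^2 + 89x - 72


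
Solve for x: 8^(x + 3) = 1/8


Express both sides with the same base.
1/8 = 8^(-1)
Since the bases match, equate exponents: x + 3 = -1
So x = -1 - (3) = -4

x = -4


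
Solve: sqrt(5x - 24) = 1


Square both sides: 5x - 24 = 1^2 = 1
5x = 1 + 24 = 25
x = 5
Check: sqrt(5*5 - 24) = sqrt(1) = 1 ✓

x = 5


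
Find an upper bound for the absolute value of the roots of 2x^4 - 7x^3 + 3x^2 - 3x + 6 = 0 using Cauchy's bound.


Cauchy's bound: all roots r satisfy |r| <= 1 + max(|a_i/a_n|) for i = 0,...,n-1
where a_n is the leading coefficient.

Coefficients: [2, -7, 3, -3, 6]
Leading coefficient a_n = 2
Ratios |a_i/a_n|: 7/2, 3/2, 3/2, 3
Maximum ratio: 7/2
Cauchy's bound: |r| <= 1 + 7/2 = 9/2

Upper bound = 9/2


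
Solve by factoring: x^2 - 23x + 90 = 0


We need two numbers that multiply to 90 and add to -23.
Those numbers are -18 and -5 (since (-18) * (-5) = 90 and (-18) + (-5) = -23).
So x^2 - 23x + 90 = (x - 18)(x - 5) = 0
Setting each factor to zero: x = 18 or x = 5

x = 5, x = 18


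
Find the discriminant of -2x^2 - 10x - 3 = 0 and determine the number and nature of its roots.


For ax^2 + bx + c = 0, discriminant D = b^2 - 4ac
Here a = -2, b = -10, c = -3
D = (-10)^2 - 4(-2)(-3) = 100 - 24 = 76

D = 76 > 0 but not a perfect square
The equation has 2 distinct real irrational roots.

Discriminant = 76, 2 distinct real irrational roots


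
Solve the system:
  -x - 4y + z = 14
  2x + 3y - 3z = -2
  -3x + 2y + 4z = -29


Using Cramer's rule. Expand each determinant along the first row.
D  = (-1)*[3*4 - (-3)*2] - (-4)*[2*4 - (-3)*(-3)] + 1*[2*2 - 3*(-3)]
  = (-1)*(18) - (-4)*(-1) + 1*(13) = -9
Dx = 14*[3*4 - (-3)*2] - (-4)*[(-2)*4 - (-3)*(-29)] + 1*[(-2)*2 - 3*(-29)]
  = 14*(18) - (-4)*(-95) + 1*(83) = -45
Dy = (-1)*[(-2)*4 - (-3)*(-29)] - 14*[2*4 - (-3)*(-3)] + 1*[2*(-29) - (-2)*(-3)]
  = (-1)*(-95) - 14*(-1) + 1*(-64) = 45
Dz = (-1)*[3*(-29) - (-2)*2] - (-4)*[2*(-29) - (-2)*(-3)] + 14*[2*2 - 3*(-3)]
  = (-1)*(-83) - (-4)*(-64) + 14*(13) = 9
x = Dx/D = -45/-9 = 5, y = Dy/D = 45/-9 = -5, z = Dz/D = 9/-9 = -1
Check eq1: (-1)(5) + (-4)(-5) + (1)(-1) = 14 = 14 ✓
Check eq2: (2)(5) + (3)(-5) + (-3)(-1) = -2 = -2 ✓
Check eq3: (-3)(5) + (2)(-5) + (4)(-1) = -29 = -29 ✓

x = 5, y = -5, z = -1


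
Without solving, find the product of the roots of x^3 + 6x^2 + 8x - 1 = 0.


By Vieta's formulas for x^3 + bx^2 + cx + d = 0:
  r1 + r2 + r3 = -b/a = -6
  r1*r2 + r1*r3 + r2*r3 = c/a = 8
  r1*r2*r3 = -d/a = 1


Product = 1


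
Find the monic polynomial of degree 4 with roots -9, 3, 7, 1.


A monic polynomial with roots -9, 3, 7, 1 is:
p(x) = (x + 9)(x - 3)(x - 7)(x - 1)
After multiplying by (x + 9): x + 9
After multiplying by (x - 3): x^2 + 6x - 27
After multiplying by (x - 7): x^3 - x^2 - 69x + 189
After multiplying by (x - 1): x^4 - 2x^3 - 68x^2 + 258x - 189

x^4 - 2x^3 - 68x^2 + 258x - 189


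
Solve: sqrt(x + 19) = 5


Square both sides: x + 19 = 5^2 = 25
x = 25 - 19 = 6
x = 6
Check: sqrt(1*6 + 19) = sqrt(25) = 5 ✓

x = 6


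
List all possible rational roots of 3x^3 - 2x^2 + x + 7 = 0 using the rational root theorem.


Rational root theorem: possible roots are ±p/q where:
  p divides the constant term (7): p ∈ {1, 7}
  q divides the leading coefficient (3): q ∈ {1, 3}

All possible rational roots: -7, -7/3, -1, -1/3, 1/3, 1, 7/3, 7

-7, -7/3, -1, -1/3, 1/3, 1, 7/3, 7


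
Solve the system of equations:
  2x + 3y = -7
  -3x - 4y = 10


Using Cramer's rule:
Determinant D = (2)(-4) - (-3)(3) = -8 + 9 = 1
Dx = (-7)(-4) - (10)(3) = 28 - 30 = -2
Dy = (2)(10) - (-3)(-7) = 20 - 21 = -1
x = Dx/D = -2/1 = -2
y = Dy/D = -1/1 = -1

x = -2, y = -1


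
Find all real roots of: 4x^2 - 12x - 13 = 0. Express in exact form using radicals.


Using the quadratic formula: x = (-b ± sqrt(b^2 - 4ac)) / (2a)
Here a = 4, b = -12, c = -13
Discriminant = b^2 - 4ac = (-12)^2 - 4(4)(-13) = 144 + 208 = 352
Since discriminant = 352 > 0, there are two real roots.
x = (12 ± 4*sqrt(22)) / 8
Simplifying: x = (3 ± sqrt(22)) / 2
Numerically: x ≈ 3.8452 or x ≈ -0.8452

x = (3 + sqrt(22)) / 2 or x = (3 - sqrt(22)) / 2


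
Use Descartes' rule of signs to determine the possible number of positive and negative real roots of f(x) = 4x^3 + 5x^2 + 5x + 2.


Descartes' rule of signs:

For positive roots, count sign changes in f(x) = 4x^3 + 5x^2 + 5x + 2:
Signs of coefficients: +, +, +, +
Number of sign changes: 0
Possible positive real roots: 0

For negative roots, examine f(-x) = -4x^3 + 5x^2 - 5x + 2:
Signs of coefficients: -, +, -, +
Number of sign changes: 3
Possible negative real roots: 3, 1

Positive roots: 0; Negative roots: 3 or 1
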